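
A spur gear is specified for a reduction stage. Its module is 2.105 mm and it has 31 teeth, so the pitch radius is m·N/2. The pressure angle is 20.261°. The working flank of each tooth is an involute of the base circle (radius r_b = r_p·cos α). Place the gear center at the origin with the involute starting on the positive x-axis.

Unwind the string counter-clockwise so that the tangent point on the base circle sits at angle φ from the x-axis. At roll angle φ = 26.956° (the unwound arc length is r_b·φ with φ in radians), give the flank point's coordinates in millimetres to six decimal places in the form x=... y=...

pitch radius r_p = m·N/2 = 2.105·31/2 = 32.627500
base radius r_b = r_p·cos α = 32.627500·cos 20.261° = 30.608669
roll angle φ = 26.956° = 0.47047095 rad
x = r_b·(cos φ + φ·sin φ) = 30.608669·(0.89135490 + 0.47047095·0.45330612) = 33.811017
y = r_b·(sin φ − φ·cos φ) = 30.608669·(0.45330612 − 0.47047095·0.89135490) = 1.039150

x=33.811017 y=1.039150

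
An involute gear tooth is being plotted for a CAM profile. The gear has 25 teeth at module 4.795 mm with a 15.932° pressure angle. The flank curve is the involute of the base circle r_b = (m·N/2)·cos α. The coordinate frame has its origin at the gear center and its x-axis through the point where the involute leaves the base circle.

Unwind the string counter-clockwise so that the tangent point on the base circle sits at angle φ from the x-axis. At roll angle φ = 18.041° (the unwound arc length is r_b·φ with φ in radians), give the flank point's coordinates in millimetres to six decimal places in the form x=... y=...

x=60.421914 y=0.593839

pitch radius r_p = m·N/2 = 4.795·25/2 = 59.937500
base radius r_b = r_p·cos α = 59.937500·cos 15.932° = 57.635190
roll angle φ = 18.041° = 0.31487485 rad
x = r_b·(cos φ + φ·sin φ) = 57.635190·(0.95083514 + 0.31487485·0.30969748) = 60.421914
y = r_b·(sin φ − φ·cos φ) = 57.635190·(0.30969748 − 0.31487485·0.95083514) = 0.593839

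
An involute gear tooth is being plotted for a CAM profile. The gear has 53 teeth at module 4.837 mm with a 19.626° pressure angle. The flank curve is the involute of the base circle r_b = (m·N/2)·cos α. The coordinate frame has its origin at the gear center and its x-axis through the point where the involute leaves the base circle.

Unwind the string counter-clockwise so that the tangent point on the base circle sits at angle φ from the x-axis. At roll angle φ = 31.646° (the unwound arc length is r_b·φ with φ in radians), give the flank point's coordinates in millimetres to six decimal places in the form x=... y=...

x=137.768826 y=6.576417

pitch radius r_p = m·N/2 = 4.837·53/2 = 128.180500
base radius r_b = r_p·cos α = 128.180500·cos 19.626° = 120.733871
roll angle φ = 31.646° = 0.55232690 rad
x = r_b·(cos φ + φ·sin φ) = 120.733871·(0.85130598 + 0.55232690·0.52466955) = 137.768826
y = r_b·(sin φ − φ·cos φ) = 120.733871·(0.52466955 − 0.55232690·0.85130598) = 6.576417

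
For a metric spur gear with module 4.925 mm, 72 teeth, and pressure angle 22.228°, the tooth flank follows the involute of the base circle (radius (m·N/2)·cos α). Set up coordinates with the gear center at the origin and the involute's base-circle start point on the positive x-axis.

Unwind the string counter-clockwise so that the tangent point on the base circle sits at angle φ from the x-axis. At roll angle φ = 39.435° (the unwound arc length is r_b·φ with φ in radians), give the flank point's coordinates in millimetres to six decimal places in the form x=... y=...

x=198.514143 y=17.006474

pitch radius r_p = m·N/2 = 4.925·72/2 = 177.300000
base radius r_b = r_p·cos α = 177.300000·cos 22.228° = 164.124097
roll angle φ = 39.435° = 0.68827059 rad
x = r_b·(cos φ + φ·sin φ) = 164.124097·(0.77234569 + 0.68827059·0.63520243) = 198.514143
y = r_b·(sin φ − φ·cos φ) = 164.124097·(0.63520243 − 0.68827059·0.77234569) = 17.006474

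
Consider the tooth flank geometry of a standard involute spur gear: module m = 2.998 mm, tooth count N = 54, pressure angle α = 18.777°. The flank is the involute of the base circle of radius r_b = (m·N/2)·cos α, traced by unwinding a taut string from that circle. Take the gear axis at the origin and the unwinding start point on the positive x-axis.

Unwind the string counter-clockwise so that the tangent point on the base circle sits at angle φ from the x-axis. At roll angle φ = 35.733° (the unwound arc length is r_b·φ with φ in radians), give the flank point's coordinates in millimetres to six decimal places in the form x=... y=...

x=90.123866 y=5.959039

pitch radius r_p = m·N/2 = 2.998·54/2 = 80.946000
base radius r_b = r_p·cos α = 80.946000·cos 18.777° = 76.637936
roll angle φ = 35.733° = 0.62365850 rad
x = r_b·(cos φ + φ·sin φ) = 76.637936·(0.81174730 + 0.62365850·0.58400884) = 90.123866
y = r_b·(sin φ − φ·cos φ) = 76.637936·(0.58400884 − 0.62365850·0.81174730) = 5.959039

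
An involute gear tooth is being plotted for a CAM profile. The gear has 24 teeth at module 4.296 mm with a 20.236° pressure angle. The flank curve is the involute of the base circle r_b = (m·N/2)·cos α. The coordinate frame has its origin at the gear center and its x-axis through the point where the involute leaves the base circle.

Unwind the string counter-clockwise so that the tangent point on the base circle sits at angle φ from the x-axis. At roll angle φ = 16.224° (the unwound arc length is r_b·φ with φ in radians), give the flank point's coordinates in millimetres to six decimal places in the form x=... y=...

x=50.270473 y=0.363140

pitch radius r_p = m·N/2 = 4.296·24/2 = 51.552000
base radius r_b = r_p·cos α = 51.552000·cos 20.236° = 48.369998
roll angle φ = 16.224° = 0.28316222 rad
x = r_b·(cos φ + φ·sin φ) = 48.369998·(0.96017674 + 0.28316222·0.27939333) = 50.270473
y = r_b·(sin φ − φ·cos φ) = 48.369998·(0.27939333 − 0.28316222·0.96017674) = 0.363140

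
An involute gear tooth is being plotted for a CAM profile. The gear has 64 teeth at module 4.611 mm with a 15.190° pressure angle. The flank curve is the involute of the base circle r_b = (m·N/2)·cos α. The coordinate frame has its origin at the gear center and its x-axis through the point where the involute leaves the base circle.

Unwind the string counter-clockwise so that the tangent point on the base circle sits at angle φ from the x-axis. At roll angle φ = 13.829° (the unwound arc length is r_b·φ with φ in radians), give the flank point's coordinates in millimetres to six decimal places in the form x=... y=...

pitch radius r_p = m·N/2 = 4.611·64/2 = 147.552000
base radius r_b = r_p·cos α = 147.552000·cos 15.190° = 142.396864
roll angle φ = 13.829° = 0.24136158 rad
x = r_b·(cos φ + φ·sin φ) = 142.396864·(0.97101342 + 0.24136158·0.23902496) = 146.484347
y = r_b·(sin φ − φ·cos φ) = 142.396864·(0.23902496 − 0.24136158·0.97101342) = 0.663516

x=146.484347 y=0.663516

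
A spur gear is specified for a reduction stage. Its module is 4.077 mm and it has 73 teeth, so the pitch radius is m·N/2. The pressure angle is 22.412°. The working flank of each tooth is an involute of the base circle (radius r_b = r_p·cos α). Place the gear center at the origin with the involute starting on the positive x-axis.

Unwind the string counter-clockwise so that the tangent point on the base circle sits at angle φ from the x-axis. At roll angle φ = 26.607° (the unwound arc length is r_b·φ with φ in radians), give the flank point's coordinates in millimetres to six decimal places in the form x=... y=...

x=151.613522 y=4.493954

pitch radius r_p = m·N/2 = 4.077·73/2 = 148.810500
base radius r_b = r_p·cos α = 148.810500·cos 22.412° = 137.570278
roll angle φ = 26.607° = 0.46437975 rad
x = r_b·(cos φ + φ·sin φ) = 137.570278·(0.89409953 + 0.46437975·0.44786833) = 151.613522
y = r_b·(sin φ − φ·cos φ) = 137.570278·(0.44786833 − 0.46437975·0.89409953) = 4.493954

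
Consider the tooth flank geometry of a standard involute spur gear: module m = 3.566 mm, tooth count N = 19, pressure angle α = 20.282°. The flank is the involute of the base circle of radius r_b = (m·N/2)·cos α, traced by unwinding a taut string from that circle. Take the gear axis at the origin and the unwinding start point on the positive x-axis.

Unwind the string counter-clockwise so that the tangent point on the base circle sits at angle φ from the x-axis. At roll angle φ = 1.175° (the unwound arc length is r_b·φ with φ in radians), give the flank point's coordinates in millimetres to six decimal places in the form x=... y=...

pitch radius r_p = m·N/2 = 3.566·19/2 = 33.877000
base radius r_b = r_p·cos α = 33.877000·cos 20.282° = 31.776554
roll angle φ = 1.175° = 0.02050762 rad
x = r_b·(cos φ + φ·sin φ) = 31.776554·(0.99978973 + 0.02050762·0.02050618) = 31.783236
y = r_b·(sin φ − φ·cos φ) = 31.776554·(0.02050618 − 0.02050762·0.99978973) = 0.000091

x=31.783236 y=0.000091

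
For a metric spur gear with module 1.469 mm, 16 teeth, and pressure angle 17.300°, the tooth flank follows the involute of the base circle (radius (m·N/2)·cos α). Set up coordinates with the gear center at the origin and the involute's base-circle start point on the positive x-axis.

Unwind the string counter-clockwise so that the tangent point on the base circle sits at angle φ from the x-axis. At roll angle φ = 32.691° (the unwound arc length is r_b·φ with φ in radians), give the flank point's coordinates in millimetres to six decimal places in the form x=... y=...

pitch radius r_p = m·N/2 = 1.469·16/2 = 11.752000
base radius r_b = r_p·cos α = 11.752000·cos 17.300° = 11.220349
roll angle φ = 32.691° = 0.57056559 rad
x = r_b·(cos φ + φ·sin φ) = 11.220349·(0.84159563 + 0.57056559·0.54010813) = 12.900739
y = r_b·(sin φ − φ·cos φ) = 11.220349·(0.54010813 − 0.57056559·0.84159563) = 0.672353

x=12.900739 y=0.672353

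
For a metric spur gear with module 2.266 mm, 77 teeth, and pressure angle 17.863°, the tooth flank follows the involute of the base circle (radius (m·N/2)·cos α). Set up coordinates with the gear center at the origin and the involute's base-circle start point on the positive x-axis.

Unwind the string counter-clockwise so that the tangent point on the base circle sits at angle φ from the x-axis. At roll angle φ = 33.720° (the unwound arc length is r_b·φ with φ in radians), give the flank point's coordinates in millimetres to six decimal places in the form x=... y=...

pitch radius r_p = m·N/2 = 2.266·77/2 = 87.241000
base radius r_b = r_p·cos α = 87.241000·cos 17.863° = 83.035346
roll angle φ = 33.720° = 0.58852502 rad
x = r_b·(cos φ + φ·sin φ) = 83.035346·(0.83176039 + 0.58852502·0.55513480) = 96.194050
y = r_b·(sin φ − φ·cos φ) = 83.035346·(0.55513480 − 0.58852502·0.83176039) = 5.449028

x=96.194050 y=5.449028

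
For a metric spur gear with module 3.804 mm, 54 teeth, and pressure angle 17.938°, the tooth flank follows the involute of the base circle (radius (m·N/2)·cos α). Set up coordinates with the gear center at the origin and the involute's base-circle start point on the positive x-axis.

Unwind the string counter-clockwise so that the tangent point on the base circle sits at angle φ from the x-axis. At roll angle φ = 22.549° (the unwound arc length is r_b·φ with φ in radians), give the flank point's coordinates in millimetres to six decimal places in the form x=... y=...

x=104.992219 y=1.954853

pitch radius r_p = m·N/2 = 3.804·54/2 = 102.708000
base radius r_b = r_p·cos α = 102.708000·cos 17.938° = 97.715400
roll angle φ = 22.549° = 0.39355429 rad
x = r_b·(cos φ + φ·sin φ) = 97.715400·(0.92355192 + 0.39355429·0.38347340) = 104.992219
y = r_b·(sin φ − φ·cos φ) = 97.715400·(0.38347340 − 0.39355429·0.92355192) = 1.954853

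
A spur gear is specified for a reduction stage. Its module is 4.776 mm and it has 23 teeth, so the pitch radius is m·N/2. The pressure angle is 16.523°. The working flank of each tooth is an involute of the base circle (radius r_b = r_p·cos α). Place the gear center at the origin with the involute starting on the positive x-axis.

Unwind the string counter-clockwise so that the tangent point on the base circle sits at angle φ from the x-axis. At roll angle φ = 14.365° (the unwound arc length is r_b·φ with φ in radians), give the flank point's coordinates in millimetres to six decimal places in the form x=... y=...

x=54.284977 y=0.274880

pitch radius r_p = m·N/2 = 4.776·23/2 = 54.924000
base radius r_b = r_p·cos α = 54.924000·cos 16.523° = 52.655949
roll angle φ = 14.365° = 0.25071655 rad
x = r_b·(cos φ + φ·sin φ) = 52.655949·(0.96873490 + 0.25071655·0.24809817) = 54.284977
y = r_b·(sin φ − φ·cos φ) = 52.655949·(0.24809817 − 0.25071655·0.96873490) = 0.274880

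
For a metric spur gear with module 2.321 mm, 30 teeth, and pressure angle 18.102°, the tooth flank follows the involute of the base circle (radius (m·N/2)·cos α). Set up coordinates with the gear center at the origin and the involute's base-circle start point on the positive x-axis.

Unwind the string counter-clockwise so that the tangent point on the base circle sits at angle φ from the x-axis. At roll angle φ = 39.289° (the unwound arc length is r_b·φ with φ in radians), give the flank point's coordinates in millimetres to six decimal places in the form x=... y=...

pitch radius r_p = m·N/2 = 2.321·30/2 = 34.815000
base radius r_b = r_p·cos α = 34.815000·cos 18.102° = 33.091828
roll angle φ = 39.289° = 0.68572241 rad
x = r_b·(cos φ + φ·sin φ) = 33.091828·(0.77396180 + 0.68572241·0.63323229) = 39.980996
y = r_b·(sin φ − φ·cos φ) = 33.091828·(0.63323229 − 0.68572241·0.77396180) = 3.392222

x=39.980996 y=3.392222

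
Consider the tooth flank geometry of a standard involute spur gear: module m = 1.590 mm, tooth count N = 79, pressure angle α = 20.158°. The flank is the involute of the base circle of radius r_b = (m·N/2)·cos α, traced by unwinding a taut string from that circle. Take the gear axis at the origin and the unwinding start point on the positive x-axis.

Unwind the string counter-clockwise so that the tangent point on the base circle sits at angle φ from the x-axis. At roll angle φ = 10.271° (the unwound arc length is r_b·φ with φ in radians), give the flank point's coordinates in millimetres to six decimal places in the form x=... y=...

pitch radius r_p = m·N/2 = 1.590·79/2 = 62.805000
base radius r_b = r_p·cos α = 62.805000·cos 20.158° = 58.957935
roll angle φ = 10.271° = 0.17926277 rad
x = r_b·(cos φ + φ·sin φ) = 58.957935·(0.98397541 + 0.17926277·0.17830420) = 59.897649
y = r_b·(sin φ − φ·cos φ) = 58.957935·(0.17830420 − 0.17926277·0.98397541) = 0.112848

x=59.897649 y=0.112848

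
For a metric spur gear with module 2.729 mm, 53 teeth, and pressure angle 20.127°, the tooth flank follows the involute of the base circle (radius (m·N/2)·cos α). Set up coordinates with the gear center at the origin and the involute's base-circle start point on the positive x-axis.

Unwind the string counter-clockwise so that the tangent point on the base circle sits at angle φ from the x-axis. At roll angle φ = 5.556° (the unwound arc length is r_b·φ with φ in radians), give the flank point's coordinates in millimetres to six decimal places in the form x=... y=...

x=68.220670 y=0.020619

pitch radius r_p = m·N/2 = 2.729·53/2 = 72.318500
base radius r_b = r_p·cos α = 72.318500·cos 20.127° = 67.902168
roll angle φ = 5.556° = 0.09697049 rad
x = r_b·(cos φ + φ·sin φ) = 67.902168·(0.99530204 + 0.09697049·0.09681859) = 68.220670
y = r_b·(sin φ − φ·cos φ) = 67.902168·(0.09681859 − 0.09697049·0.99530204) = 0.020619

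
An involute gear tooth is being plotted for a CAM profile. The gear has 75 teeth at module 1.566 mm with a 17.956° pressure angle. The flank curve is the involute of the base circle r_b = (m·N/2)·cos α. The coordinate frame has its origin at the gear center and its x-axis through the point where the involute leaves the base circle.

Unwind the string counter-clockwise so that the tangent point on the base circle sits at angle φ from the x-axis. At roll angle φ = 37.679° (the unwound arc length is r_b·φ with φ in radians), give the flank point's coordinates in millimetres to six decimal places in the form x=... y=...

pitch radius r_p = m·N/2 = 1.566·75/2 = 58.725000
base radius r_b = r_p·cos α = 58.725000·cos 17.956° = 55.864713
roll angle φ = 37.679° = 0.65762261 rad
x = r_b·(cos φ + φ·sin φ) = 55.864713·(0.79144762 + 0.65762261·0.61123700) = 66.669557
y = r_b·(sin φ − φ·cos φ) = 55.864713·(0.61123700 − 0.65762261·0.79144762) = 5.070458

x=66.669557 y=5.070458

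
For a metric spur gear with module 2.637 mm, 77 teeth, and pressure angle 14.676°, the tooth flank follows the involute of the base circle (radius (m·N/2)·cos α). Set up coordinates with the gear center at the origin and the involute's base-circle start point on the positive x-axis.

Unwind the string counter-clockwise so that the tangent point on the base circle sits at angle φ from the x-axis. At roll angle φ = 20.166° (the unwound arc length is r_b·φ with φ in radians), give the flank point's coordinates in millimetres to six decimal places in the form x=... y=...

pitch radius r_p = m·N/2 = 2.637·77/2 = 101.524500
base radius r_b = r_p·cos α = 101.524500·cos 14.676° = 98.212158
roll angle φ = 20.166° = 0.35196310 rad
x = r_b·(cos φ + φ·sin φ) = 98.212158·(0.93869776 + 0.35196310·0.34474123) = 104.108222
y = r_b·(sin φ − φ·cos φ) = 98.212158·(0.34474123 − 0.35196310·0.93869776) = 1.409762

x=104.108222 y=1.409762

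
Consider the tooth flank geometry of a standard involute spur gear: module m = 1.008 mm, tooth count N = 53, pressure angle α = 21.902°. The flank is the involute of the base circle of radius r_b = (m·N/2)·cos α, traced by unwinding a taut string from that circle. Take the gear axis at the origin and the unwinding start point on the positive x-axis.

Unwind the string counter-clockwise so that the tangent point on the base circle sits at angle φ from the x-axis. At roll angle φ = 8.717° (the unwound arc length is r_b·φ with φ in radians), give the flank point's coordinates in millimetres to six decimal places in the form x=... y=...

pitch radius r_p = m·N/2 = 1.008·53/2 = 26.712000
base radius r_b = r_p·cos α = 26.712000·cos 21.902° = 24.784014
roll angle φ = 8.717° = 0.15214035 rad
x = r_b·(cos φ + φ·sin φ) = 24.784014·(0.98844896 + 0.15214035·0.15155411) = 25.069190
y = r_b·(sin φ − φ·cos φ) = 24.784014·(0.15155411 − 0.15214035·0.98844896) = 0.029025

x=25.069190 y=0.029025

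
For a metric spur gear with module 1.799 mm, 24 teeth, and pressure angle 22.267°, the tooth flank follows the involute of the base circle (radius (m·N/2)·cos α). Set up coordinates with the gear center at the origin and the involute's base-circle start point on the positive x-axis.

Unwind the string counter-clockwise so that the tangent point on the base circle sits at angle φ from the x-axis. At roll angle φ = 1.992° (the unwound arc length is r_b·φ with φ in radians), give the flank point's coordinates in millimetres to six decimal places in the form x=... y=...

pitch radius r_p = m·N/2 = 1.799·24/2 = 21.588000
base radius r_b = r_p·cos α = 21.588000·cos 22.267° = 19.978142
roll angle φ = 1.992° = 0.03476696 rad
x = r_b·(cos φ + φ·sin φ) = 19.978142·(0.99939569 + 0.03476696·0.03475996) = 19.990213
y = r_b·(sin φ − φ·cos φ) = 19.978142·(0.03475996 − 0.03476696·0.99939569) = 0.000280

x=19.990213 y=0.000280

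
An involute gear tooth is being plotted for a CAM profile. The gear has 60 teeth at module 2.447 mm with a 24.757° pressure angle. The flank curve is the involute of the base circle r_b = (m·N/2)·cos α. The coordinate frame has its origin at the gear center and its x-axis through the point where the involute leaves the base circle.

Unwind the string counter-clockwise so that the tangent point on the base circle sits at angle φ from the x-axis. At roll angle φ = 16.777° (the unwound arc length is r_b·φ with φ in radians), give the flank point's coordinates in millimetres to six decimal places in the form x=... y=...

x=69.459912 y=0.553109

pitch radius r_p = m·N/2 = 2.447·60/2 = 73.410000
base radius r_b = r_p·cos α = 73.410000·cos 24.757° = 66.663035
roll angle φ = 16.777° = 0.29281389 rad
x = r_b·(cos φ + φ·sin φ) = 66.663035·(0.95743545 + 0.29281389·0.28864748) = 69.459912
y = r_b·(sin φ − φ·cos φ) = 66.663035·(0.28864748 − 0.29281389·0.95743545) = 0.553109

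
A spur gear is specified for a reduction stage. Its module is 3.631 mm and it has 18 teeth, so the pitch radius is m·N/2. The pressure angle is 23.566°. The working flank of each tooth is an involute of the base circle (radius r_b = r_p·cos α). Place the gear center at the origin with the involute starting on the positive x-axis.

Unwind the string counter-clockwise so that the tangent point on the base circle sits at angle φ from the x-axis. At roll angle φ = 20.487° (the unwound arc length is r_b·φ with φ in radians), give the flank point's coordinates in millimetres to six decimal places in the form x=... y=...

pitch radius r_p = m·N/2 = 3.631·18/2 = 32.679000
base radius r_b = r_p·cos α = 32.679000·cos 23.566° = 29.953576
roll angle φ = 20.487° = 0.35756560 rad
x = r_b·(cos φ + φ·sin φ) = 29.953576·(0.93675162 + 0.35756560·0.34999485) = 31.807635
y = r_b·(sin φ − φ·cos φ) = 29.953576·(0.34999485 − 0.35756560·0.93675162) = 0.450642

x=31.807635 y=0.450642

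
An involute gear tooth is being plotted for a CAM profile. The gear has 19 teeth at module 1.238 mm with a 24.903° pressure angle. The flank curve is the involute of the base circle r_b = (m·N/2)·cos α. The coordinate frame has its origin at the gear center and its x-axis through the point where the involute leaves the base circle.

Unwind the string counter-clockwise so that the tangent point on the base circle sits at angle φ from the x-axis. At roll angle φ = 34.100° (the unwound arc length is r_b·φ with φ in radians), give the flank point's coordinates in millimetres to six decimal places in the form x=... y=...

x=12.392724 y=0.723393

pitch radius r_p = m·N/2 = 1.238·19/2 = 11.761000
base radius r_b = r_p·cos α = 11.761000·cos 24.903° = 10.667485
roll angle φ = 34.100° = 0.59515727 rad
x = r_b·(cos φ + φ·sin φ) = 10.667485·(0.82806033 + 0.59515727·0.56063899) = 12.392724
y = r_b·(sin φ − φ·cos φ) = 10.667485·(0.56063899 − 0.59515727·0.82806033) = 0.723393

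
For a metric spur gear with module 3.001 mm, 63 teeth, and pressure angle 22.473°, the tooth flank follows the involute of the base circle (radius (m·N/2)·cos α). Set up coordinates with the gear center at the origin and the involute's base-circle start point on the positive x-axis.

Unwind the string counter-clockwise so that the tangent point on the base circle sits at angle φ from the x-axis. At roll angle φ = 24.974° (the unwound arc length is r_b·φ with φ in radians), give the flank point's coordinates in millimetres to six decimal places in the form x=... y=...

pitch radius r_p = m·N/2 = 3.001·63/2 = 94.531500
base radius r_b = r_p·cos α = 94.531500·cos 22.473° = 87.352756
roll angle φ = 24.974° = 0.43587853 rad
x = r_b·(cos φ + φ·sin φ) = 87.352756·(0.90649947 + 0.43587853·0.42220695) = 95.260837
y = r_b·(sin φ − φ·cos φ) = 87.352756·(0.42220695 − 0.43587853·0.90649947) = 2.365800

x=95.260837 y=2.365800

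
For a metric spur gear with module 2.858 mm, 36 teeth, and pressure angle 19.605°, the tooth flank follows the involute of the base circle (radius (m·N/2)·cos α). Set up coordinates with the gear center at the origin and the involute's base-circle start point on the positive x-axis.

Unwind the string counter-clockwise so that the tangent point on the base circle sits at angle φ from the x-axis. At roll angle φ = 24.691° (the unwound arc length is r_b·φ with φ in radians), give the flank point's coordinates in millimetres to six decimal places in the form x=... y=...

x=52.754804 y=1.268933

pitch radius r_p = m·N/2 = 2.858·36/2 = 51.444000
base radius r_b = r_p·cos α = 51.444000·cos 19.605° = 48.461697
roll angle φ = 24.691° = 0.43093925 rad
x = r_b·(cos φ + φ·sin φ) = 48.461697·(0.90857380 + 0.43093925·0.41772436) = 52.754804
y = r_b·(sin φ − φ·cos φ) = 48.461697·(0.41772436 − 0.43093925·0.90857380) = 1.268933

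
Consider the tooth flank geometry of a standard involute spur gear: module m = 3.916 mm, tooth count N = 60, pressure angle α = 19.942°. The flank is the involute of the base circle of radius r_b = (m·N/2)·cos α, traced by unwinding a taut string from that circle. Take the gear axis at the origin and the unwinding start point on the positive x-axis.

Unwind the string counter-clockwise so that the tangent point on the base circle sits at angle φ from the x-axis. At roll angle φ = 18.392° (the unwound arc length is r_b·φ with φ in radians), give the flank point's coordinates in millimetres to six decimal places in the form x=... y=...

pitch radius r_p = m·N/2 = 3.916·60/2 = 117.480000
base radius r_b = r_p·cos α = 117.480000·cos 19.942° = 110.435707
roll angle φ = 18.392° = 0.32100096 rad
x = r_b·(cos φ + φ·sin φ) = 110.435707·(0.94892008 + 0.32100096·0.31551655) = 115.979711
y = r_b·(sin φ − φ·cos φ) = 110.435707·(0.31551655 − 0.32100096·0.94892008) = 1.205107

x=115.979711 y=1.205107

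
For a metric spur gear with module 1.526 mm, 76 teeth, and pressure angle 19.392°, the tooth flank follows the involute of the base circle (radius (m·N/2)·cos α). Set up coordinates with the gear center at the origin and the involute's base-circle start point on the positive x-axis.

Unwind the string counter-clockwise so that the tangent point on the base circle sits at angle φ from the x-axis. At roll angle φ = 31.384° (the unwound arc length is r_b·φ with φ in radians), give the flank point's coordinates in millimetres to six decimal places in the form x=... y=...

x=62.298658 y=2.907520

pitch radius r_p = m·N/2 = 1.526·76/2 = 57.988000
base radius r_b = r_p·cos α = 57.988000·cos 19.392° = 54.698284
roll angle φ = 31.384° = 0.54775413 rad
x = r_b·(cos φ + φ·sin φ) = 54.698284·(0.85369626 + 0.54775413·0.52077126) = 62.298658
y = r_b·(sin φ − φ·cos φ) = 54.698284·(0.52077126 − 0.54775413·0.85369626) = 2.907520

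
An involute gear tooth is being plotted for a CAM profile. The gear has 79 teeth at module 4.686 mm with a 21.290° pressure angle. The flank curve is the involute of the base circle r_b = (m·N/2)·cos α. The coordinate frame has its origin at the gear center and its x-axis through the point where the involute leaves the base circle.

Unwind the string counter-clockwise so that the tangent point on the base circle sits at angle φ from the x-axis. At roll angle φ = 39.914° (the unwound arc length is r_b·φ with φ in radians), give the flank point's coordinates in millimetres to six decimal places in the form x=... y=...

x=209.371194 y=18.508159

pitch radius r_p = m·N/2 = 4.686·79/2 = 185.097000
base radius r_b = r_p·cos α = 185.097000·cos 21.290° = 172.464984
roll angle φ = 39.914° = 0.69663072 rad
x = r_b·(cos φ + φ·sin φ) = 172.464984·(0.76700839 + 0.69663072·0.64163707) = 209.371194
y = r_b·(sin φ − φ·cos φ) = 172.464984·(0.64163707 − 0.69663072·0.76700839) = 18.508159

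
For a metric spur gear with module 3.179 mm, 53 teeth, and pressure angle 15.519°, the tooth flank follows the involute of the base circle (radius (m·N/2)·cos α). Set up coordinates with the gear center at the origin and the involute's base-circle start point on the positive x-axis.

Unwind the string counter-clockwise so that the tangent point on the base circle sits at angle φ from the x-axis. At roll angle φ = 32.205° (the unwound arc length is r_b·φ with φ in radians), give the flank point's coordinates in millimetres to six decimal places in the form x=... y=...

pitch radius r_p = m·N/2 = 3.179·53/2 = 84.243500
base radius r_b = r_p·cos α = 84.243500·cos 15.519° = 81.172132
roll angle φ = 32.205° = 0.56208329 rad
x = r_b·(cos φ + φ·sin φ) = 81.172132·(0.84614666 + 0.56208329·0.53295012) = 92.999643
y = r_b·(sin φ − φ·cos φ) = 81.172132·(0.53295012 − 0.56208329·0.84614666) = 4.654834

x=92.999643 y=4.654834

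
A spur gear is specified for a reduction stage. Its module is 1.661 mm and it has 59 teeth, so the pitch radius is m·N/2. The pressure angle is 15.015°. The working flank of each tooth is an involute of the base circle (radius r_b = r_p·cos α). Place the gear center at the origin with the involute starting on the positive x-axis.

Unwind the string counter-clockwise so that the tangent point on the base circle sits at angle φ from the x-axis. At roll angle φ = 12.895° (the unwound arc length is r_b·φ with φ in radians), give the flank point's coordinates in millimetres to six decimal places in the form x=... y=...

pitch radius r_p = m·N/2 = 1.661·59/2 = 48.999500
base radius r_b = r_p·cos α = 48.999500·cos 15.015° = 47.326561
roll angle φ = 12.895° = 0.22506021 rad
x = r_b·(cos φ + φ·sin φ) = 47.326561·(0.97478067 + 0.22506021·0.22316505) = 48.510020
y = r_b·(sin φ − φ·cos φ) = 47.326561·(0.22316505 − 0.22506021·0.97478067) = 0.178928

x=48.510020 y=0.178928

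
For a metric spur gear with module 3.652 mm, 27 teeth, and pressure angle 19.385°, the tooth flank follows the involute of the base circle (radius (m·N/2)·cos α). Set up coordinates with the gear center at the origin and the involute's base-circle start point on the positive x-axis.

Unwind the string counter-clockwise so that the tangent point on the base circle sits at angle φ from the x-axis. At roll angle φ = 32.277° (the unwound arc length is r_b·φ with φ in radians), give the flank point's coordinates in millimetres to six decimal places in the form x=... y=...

pitch radius r_p = m·N/2 = 3.652·27/2 = 49.302000
base radius r_b = r_p·cos α = 49.302000·cos 19.385° = 46.507049
roll angle φ = 32.277° = 0.56333992 rad
x = r_b·(cos φ + φ·sin φ) = 46.507049·(0.84547627 + 0.56333992·0.53401300) = 53.311361
y = r_b·(sin φ − φ·cos φ) = 46.507049·(0.53401300 − 0.56333992·0.84547627) = 2.684501

x=53.311361 y=2.684501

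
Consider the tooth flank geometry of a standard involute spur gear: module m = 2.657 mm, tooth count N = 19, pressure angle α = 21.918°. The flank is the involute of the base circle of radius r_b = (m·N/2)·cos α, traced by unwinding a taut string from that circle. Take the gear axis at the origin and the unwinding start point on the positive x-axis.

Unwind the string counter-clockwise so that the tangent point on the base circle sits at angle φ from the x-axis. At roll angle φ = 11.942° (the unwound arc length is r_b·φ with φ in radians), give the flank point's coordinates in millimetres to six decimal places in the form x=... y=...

pitch radius r_p = m·N/2 = 2.657·19/2 = 25.241500
base radius r_b = r_p·cos α = 25.241500·cos 21.918° = 23.417020
roll angle φ = 11.942° = 0.20842722 rad
x = r_b·(cos φ + φ·sin φ) = 23.417020·(0.97835757 + 0.20842722·0.20692141) = 23.920149
y = r_b·(sin φ − φ·cos φ) = 23.417020·(0.20692141 − 0.20842722·0.97835757) = 0.070370

x=23.920149 y=0.070370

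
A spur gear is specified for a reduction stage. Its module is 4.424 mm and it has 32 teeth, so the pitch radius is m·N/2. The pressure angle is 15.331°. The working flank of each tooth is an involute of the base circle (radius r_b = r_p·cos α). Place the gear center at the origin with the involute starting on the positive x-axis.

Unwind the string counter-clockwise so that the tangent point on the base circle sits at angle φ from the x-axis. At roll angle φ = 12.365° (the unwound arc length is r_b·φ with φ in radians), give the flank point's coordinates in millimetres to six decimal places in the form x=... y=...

x=69.836343 y=0.227650

pitch radius r_p = m·N/2 = 4.424·32/2 = 70.784000
base radius r_b = r_p·cos α = 70.784000·cos 15.331° = 68.265117
roll angle φ = 12.365° = 0.21580996 rad
x = r_b·(cos φ + φ·sin φ) = 68.265117·(0.97680327 + 0.21580996·0.21413867) = 69.836343
y = r_b·(sin φ − φ·cos φ) = 68.265117·(0.21413867 − 0.21580996·0.97680327) = 0.227650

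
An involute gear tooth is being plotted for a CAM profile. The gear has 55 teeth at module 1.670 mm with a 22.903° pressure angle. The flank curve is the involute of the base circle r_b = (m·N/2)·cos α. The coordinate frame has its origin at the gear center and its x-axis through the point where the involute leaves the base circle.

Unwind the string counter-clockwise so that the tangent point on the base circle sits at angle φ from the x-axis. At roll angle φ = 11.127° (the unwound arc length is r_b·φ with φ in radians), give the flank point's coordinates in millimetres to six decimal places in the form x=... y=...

x=43.094749 y=0.102895

pitch radius r_p = m·N/2 = 1.670·55/2 = 45.925000
base radius r_b = r_p·cos α = 45.925000·cos 22.903° = 42.304504
roll angle φ = 11.127° = 0.19420279 rad
x = r_b·(cos φ + φ·sin φ) = 42.304504·(0.98120183 + 0.19420279·0.19298437) = 43.094749
y = r_b·(sin φ − φ·cos φ) = 42.304504·(0.19298437 − 0.19420279·0.98120183) = 0.102895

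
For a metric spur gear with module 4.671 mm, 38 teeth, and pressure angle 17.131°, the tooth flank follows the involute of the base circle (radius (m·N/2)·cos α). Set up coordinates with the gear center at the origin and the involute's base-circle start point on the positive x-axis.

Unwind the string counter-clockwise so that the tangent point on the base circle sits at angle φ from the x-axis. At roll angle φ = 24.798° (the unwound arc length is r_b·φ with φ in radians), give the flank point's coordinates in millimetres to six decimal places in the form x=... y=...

pitch radius r_p = m·N/2 = 4.671·38/2 = 88.749000
base radius r_b = r_p·cos α = 88.749000·cos 17.131° = 84.811543
roll angle φ = 24.798° = 0.43280675 rad
x = r_b·(cos φ + φ·sin φ) = 84.811543·(0.90779212 + 0.43280675·0.41942039) = 92.386918
y = r_b·(sin φ − φ·cos φ) = 84.811543·(0.41942039 − 0.43280675·0.90779212) = 2.249358

x=92.386918 y=2.249358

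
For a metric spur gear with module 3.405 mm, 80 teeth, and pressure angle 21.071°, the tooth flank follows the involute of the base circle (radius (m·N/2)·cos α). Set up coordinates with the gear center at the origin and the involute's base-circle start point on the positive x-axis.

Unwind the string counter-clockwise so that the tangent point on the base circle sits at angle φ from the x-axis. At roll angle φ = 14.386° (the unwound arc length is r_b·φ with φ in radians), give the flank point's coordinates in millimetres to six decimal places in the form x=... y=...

x=131.036299 y=0.666366

pitch radius r_p = m·N/2 = 3.405·80/2 = 136.200000
base radius r_b = r_p·cos α = 136.200000·cos 21.071° = 127.093072
roll angle φ = 14.386° = 0.25108307 rad
x = r_b·(cos φ + φ·sin φ) = 127.093072·(0.96864390 + 0.25108307·0.24845321) = 131.036299
y = r_b·(sin φ − φ·cos φ) = 127.093072·(0.24845321 − 0.25108307·0.96864390) = 0.666366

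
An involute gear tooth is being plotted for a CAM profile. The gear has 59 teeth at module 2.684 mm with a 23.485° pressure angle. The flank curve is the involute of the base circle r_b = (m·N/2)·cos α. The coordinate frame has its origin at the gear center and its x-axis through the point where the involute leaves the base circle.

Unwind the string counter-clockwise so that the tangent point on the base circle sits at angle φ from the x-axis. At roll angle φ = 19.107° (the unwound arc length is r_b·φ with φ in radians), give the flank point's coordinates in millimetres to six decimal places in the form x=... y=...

pitch radius r_p = m·N/2 = 2.684·59/2 = 79.178000
base radius r_b = r_p·cos α = 79.178000·cos 23.485° = 72.619246
roll angle φ = 19.107° = 0.33348006 rad
x = r_b·(cos φ + φ·sin φ) = 72.619246·(0.94490893 + 0.33348006·0.32733334) = 76.545628
y = r_b·(sin φ − φ·cos φ) = 72.619246·(0.32733334 − 0.33348006·0.94490893) = 0.887774

x=76.545628 y=0.887774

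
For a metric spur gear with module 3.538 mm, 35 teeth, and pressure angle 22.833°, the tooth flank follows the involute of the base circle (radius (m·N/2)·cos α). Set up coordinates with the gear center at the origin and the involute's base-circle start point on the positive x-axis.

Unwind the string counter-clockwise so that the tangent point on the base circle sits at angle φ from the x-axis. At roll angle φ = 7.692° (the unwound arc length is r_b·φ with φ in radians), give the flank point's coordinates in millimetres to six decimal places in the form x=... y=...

pitch radius r_p = m·N/2 = 3.538·35/2 = 61.915000
base radius r_b = r_p·cos α = 61.915000·cos 22.833° = 57.063329
roll angle φ = 7.692° = 0.13425073 rad
x = r_b·(cos φ + φ·sin φ) = 57.063329·(0.99100190 + 0.13425073·0.13384782) = 57.575247
y = r_b·(sin φ − φ·cos φ) = 57.063329·(0.13384782 − 0.13425073·0.99100190) = 0.045941

x=57.575247 y=0.045941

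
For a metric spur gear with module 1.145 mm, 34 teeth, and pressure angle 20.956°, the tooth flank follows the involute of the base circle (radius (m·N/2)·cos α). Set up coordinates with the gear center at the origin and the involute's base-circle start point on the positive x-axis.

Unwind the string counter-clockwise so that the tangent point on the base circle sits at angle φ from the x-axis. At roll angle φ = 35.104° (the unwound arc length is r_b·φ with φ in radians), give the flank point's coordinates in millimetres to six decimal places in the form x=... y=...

pitch radius r_p = m·N/2 = 1.145·34/2 = 19.465000
base radius r_b = r_p·cos α = 19.465000·cos 20.956° = 18.177495
roll angle φ = 35.104° = 0.61268038 rad
x = r_b·(cos φ + φ·sin φ) = 18.177495·(0.81810957 + 0.61268038·0.57506237) = 21.275649
y = r_b·(sin φ − φ·cos φ) = 18.177495·(0.57506237 − 0.61268038·0.81810957) = 1.341911

x=21.275649 y=1.341911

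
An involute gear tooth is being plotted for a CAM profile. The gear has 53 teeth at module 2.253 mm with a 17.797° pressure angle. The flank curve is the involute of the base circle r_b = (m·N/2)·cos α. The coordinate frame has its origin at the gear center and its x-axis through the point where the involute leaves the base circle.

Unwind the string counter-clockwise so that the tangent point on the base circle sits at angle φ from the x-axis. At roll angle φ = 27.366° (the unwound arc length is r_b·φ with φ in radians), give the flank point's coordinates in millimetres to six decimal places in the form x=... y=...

pitch radius r_p = m·N/2 = 2.253·53/2 = 59.704500
base radius r_b = r_p·cos α = 59.704500·cos 17.797° = 56.847365
roll angle φ = 27.366° = 0.47762680 rad
x = r_b·(cos φ + φ·sin φ) = 56.847365·(0.88808832 + 0.47762680·0.45967286) = 62.966438
y = r_b·(sin φ − φ·cos φ) = 56.847365·(0.45967286 − 0.47762680·0.88808832) = 2.017972

x=62.966438 y=2.017972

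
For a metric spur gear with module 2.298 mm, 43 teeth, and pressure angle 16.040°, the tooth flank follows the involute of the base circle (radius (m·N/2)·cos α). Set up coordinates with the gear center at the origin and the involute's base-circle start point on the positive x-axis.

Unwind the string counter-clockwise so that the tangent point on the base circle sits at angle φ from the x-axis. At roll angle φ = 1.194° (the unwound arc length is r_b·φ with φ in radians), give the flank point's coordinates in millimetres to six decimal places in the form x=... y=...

pitch radius r_p = m·N/2 = 2.298·43/2 = 49.407000
base radius r_b = r_p·cos α = 49.407000·cos 16.040° = 47.483538
roll angle φ = 1.194° = 0.02083923 rad
x = r_b·(cos φ + φ·sin φ) = 47.483538·(0.99978287 + 0.02083923·0.02083772) = 47.493847
y = r_b·(sin φ − φ·cos φ) = 47.483538·(0.02083772 − 0.02083923·0.99978287) = 0.000143

x=47.493847 y=0.000143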